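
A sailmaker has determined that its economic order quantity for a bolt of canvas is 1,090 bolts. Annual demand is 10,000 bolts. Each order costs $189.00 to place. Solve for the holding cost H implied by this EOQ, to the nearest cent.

H ≈ $3.18

The basic EOQ model gives Q* = √(2DS/H); rearrange for the unknown.
From Q* = √(2DS/H): H = 2DS / Q*² = 2 × 10,000 × 189 / 1,090² = 3.1816.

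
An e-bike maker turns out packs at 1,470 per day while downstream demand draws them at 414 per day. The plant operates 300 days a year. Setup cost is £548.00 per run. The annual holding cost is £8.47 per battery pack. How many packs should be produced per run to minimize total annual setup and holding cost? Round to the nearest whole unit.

Annual demand D = 414 × 300 = 124,200.
Production build-up factor (1 − d/p) = 1 − 414/1,470 = 0.7184.
Q* = √(2DS / (H(1 − d/p))) = √(2 × 124,200 × 548 / (8.47 × 0.7184)).
= √(136,123,200 / 6.0846) ≈ 4729.890.

Q* ≈ 4,730 packs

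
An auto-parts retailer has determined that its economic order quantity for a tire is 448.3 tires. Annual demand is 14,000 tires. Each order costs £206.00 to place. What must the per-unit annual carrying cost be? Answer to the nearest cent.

Squaring Q* = √(2DS/H) gives Q*² = 2DS/H.
From Q* = √(2DS/H): H = 2DS / Q*² = 2 × 14,000 × 206 / 448.3² = 28.7004.

H ≈ £28.70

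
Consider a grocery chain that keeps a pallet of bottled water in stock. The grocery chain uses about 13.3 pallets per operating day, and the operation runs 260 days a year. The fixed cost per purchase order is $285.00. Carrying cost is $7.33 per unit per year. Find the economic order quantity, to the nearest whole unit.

Q* ≈ 519 pallets

Annual demand D = 13.3 × 260 = 3,458.
EOQ = √(2DS / H) = √(2 × 3,458 × 285 / 7.33).
= √(1,971,060 / 7.33) = √268,903.1378 ≈ 518.559.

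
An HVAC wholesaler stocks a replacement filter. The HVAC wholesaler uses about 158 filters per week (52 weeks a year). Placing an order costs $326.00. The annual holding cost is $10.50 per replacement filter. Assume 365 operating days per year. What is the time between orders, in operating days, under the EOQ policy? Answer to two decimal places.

T ≈ 31.73 days

Annual demand D = 158 × 52 = 8,216.
Q* = √(2DS/H) = √(2 × 8,216 × 326 / 10.5) ≈ 714.26.
Cycle time = Q*/D × 365 = 714.26 / 8,216 × 365 ≈ 31.732 days.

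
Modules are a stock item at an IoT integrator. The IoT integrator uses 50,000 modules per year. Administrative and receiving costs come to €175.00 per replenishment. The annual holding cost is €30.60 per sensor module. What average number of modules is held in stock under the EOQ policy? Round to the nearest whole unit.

The optimal lot size = √(2DS/H) = √(2 × 50,000 × 175 / 30.6) ≈ 756.24.
Average inventory = Q*/2 ≈ 756.24 / 2 = 378.119.

Average inventory ≈ 378 modules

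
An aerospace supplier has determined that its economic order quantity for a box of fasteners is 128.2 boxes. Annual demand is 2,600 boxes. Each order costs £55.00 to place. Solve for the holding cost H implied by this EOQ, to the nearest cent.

H ≈ £17.40

Invert the EOQ relation Q*² = 2DS/H.
From Q* = √(2DS/H): H = 2DS / Q*² = 2 × 2,600 × 55 / 128.2² = 17.4016.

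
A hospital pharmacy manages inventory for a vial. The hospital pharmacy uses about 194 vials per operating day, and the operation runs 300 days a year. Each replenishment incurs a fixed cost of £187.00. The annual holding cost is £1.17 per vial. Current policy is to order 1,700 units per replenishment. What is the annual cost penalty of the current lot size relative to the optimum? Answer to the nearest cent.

Extra cost ≈ £2,350.00 per year

Annual demand D = 194 × 300 = 58,200.
EOQ = √(2DS/H) = √(2 × 58,200 × 187 / 1.17) ≈ 4313.25.
Cost at Q* = (D/Q*)S + (Q*/2)H = √(2DSH) ≈ £5,046.50.
Cost at Q = 1,700: (58,200/1,700)×187 + (1,700/2)×1.17 = £6,402.00 + £994.50 = £7,396.50.
Excess = £7,396.50 − £5,046.50 = £2,350.00.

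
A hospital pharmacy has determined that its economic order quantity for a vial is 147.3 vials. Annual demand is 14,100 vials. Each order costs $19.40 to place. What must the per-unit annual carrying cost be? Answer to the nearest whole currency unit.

Squaring Q* = √(2DS/H) gives Q*² = 2DS/H.
From Q* = √(2DS/H): H = 2DS / Q*² = 2 × 14,100 × 19.4 / 147.3² = 25.2142.

H ≈ $25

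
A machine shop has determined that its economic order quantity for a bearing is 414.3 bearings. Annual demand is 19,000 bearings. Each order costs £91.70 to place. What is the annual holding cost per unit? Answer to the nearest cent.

Squaring Q* = √(2DS/H) gives Q*² = 2DS/H.
From Q* = √(2DS/H): H = 2DS / Q*² = 2 × 19,000 × 91.7 / 414.3² = 20.3013.

H ≈ £20.30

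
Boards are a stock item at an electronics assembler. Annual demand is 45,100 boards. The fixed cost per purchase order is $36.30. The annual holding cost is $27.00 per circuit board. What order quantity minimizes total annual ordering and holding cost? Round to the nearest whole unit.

EOQ = √(2DS / H) = √(2 × 45,100 × 36.3 / 27).
= √(3,274,260 / 27) = √121,268.8889 ≈ 348.237.

Q* ≈ 348 boards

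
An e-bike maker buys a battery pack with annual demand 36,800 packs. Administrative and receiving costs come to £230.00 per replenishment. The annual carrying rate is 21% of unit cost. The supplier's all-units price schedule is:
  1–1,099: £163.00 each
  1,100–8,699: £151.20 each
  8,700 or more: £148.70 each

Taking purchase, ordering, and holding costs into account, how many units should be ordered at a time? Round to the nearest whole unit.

Q* ≈ 1,100 packs

Holding cost per unit per year at price C is H = 0.21·C.
Candidates are each tier's EOQ (if it falls in that tier) and each price-break quantity.
EOQ at £163.00 = 703.2 (feasible in tier 1): TC = 36,800×£163.00 + (36,800/703.2)×230 + (703.2/2)×0.21×£163.00 = £6,022,471.67.
EOQ at £151.20 = 730.2 < 1100, so use break Q=1100: TC = 36,800×£151.20 + (36,800/1100.0)×230 + (1100.0/2)×0.21×£151.20 = £5,589,318.15.
EOQ at £148.70 = 736.3 < 8700, so use break Q=8700: TC = 36,800×£148.70 + (36,800/8700.0)×230 + (8700.0/2)×0.21×£148.70 = £5,608,970.32.
Lowest total cost is £5,589,318.15 at Q = 1100.0.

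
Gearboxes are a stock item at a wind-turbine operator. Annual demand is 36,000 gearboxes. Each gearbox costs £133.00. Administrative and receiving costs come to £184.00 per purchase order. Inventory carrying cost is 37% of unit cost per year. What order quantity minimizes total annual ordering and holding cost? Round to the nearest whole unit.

Q* ≈ 519 gearboxes

Holding cost H = 0.37 × £133.00 = £49.2100 per unit per year.
EOQ = √(2DS / H) = √(2 × 36,000 × 184 / 49.21).
= √(13,248,000 / 49.21) = √269,213.5745 ≈ 518.858.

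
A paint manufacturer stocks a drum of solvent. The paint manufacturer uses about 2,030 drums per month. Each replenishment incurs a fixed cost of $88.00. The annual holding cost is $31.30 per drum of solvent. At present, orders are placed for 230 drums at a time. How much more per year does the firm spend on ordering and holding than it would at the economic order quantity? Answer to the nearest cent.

Annual demand D = 2,030 × 12 = 24,360.
EOQ = √(2DS/H) = √(2 × 24,360 × 88 / 31.3) ≈ 370.10.
Cost at Q* = (D/Q*)S + (Q*/2)H = √(2DSH) ≈ $11,584.23.
Cost at Q = 230: (24,360/230)×88 + (230/2)×31.3 = $9,320.35 + $3,599.50 = $12,919.85.
Excess = $12,919.85 − $11,584.23 = $1,335.62.

Extra cost ≈ $1,335.62 per year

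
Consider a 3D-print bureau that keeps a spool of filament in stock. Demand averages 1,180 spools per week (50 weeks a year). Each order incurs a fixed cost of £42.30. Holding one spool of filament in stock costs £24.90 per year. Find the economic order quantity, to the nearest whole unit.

Q* ≈ 448 spools

Annual demand D = 1,180 × 50 = 59,000.
EOQ = √(2DS / H) = √(2 × 59,000 × 42.3 / 24.9).
= √(4,991,400 / 24.9) = √200,457.8313 ≈ 447.725.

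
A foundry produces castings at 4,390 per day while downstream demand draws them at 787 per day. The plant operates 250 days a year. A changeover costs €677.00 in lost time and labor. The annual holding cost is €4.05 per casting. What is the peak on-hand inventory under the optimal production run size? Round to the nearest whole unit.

Annual demand D = 787 × 250 = 196,750.
Production build-up factor (1 − d/p) = 1 − 787/4,390 = 0.8207.
Q* = √(2DS / (H(1 − d/p))) = √(2 × 196,750 × 677 / (4.05 × 0.8207)).
= √(266,399,500 / 3.324) ≈ 8952.397.
Maximum inventory = Q*(1 − d/p) = 8952.397 × 0.8207 ≈ 7347.491.

I_max ≈ 7,347 castings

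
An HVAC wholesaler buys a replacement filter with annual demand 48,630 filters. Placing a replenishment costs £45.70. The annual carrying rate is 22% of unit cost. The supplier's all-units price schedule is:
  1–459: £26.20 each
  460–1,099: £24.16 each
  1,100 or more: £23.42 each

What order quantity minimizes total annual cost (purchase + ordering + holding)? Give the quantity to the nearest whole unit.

Holding cost per unit per year at price C is H = 0.22·C.
For each price level, check whether its EOQ is feasible; otherwise the best quantity at that price is the breakpoint.
Tier 1 (£26.20): EOQ = 878.1 exceeds tier's upper bound 459, so this tier is dominated.
EOQ at £24.16 = 914.5 (feasible in tier 2): TC = 48,630×£24.16 + (48,630/914.5)×45.7 + (914.5/2)×0.22×£24.16 = £1,179,761.35.
EOQ at £23.42 = 928.8 < 1100, so use break Q=1100: TC = 48,630×£23.42 + (48,630/1100.0)×45.7 + (1100.0/2)×0.22×£23.42 = £1,143,768.78.
Lowest total cost is £1,143,768.78 at Q = 1100.0.

Q* ≈ 1,100 filters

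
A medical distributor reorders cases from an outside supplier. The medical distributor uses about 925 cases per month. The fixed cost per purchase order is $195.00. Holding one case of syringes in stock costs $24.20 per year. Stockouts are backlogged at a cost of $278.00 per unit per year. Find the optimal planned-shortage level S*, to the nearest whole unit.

S* ≈ 35 cases

Annual demand D = 925 × 12 = 11,100.
With planned backorders, Q* = √(2DS/H) · √((H+B)/B).
√(2DS/H) = √(2 × 11,100 × 195 / 24.2) = 422.947.
√((H+B)/B) = √((24.2+278)/278) = 1.0426.
Q* ≈ 440.972.
S* = Q* · H/(H+B) = 440.972 × 24.2/302.2 ≈ 35.313.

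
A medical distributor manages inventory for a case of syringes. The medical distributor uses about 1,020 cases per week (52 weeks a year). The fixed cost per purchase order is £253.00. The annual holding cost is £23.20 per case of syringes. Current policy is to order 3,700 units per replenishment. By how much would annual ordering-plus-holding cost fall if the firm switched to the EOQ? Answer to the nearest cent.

Extra cost ≈ £21,593.89 per year

Annual demand D = 1,020 × 52 = 53,040.
EOQ = √(2DS/H) = √(2 × 53,040 × 253 / 23.2) ≈ 1075.56.
Cost at Q* = (D/Q*)S + (Q*/2)H = √(2DSH) ≈ £24,952.90.
Cost at Q = 3,700: (53,040/3,700)×253 + (3,700/2)×23.2 = £3,626.79 + £42,920.00 = £46,546.79.
Excess = £46,546.79 − £24,952.90 = £21,593.89.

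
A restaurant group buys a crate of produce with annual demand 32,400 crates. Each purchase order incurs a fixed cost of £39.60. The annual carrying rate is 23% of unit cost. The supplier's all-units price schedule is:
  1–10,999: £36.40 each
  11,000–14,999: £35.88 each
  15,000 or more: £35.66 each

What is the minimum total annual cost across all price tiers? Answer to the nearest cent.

Holding cost per unit per year at price C is H = 0.23·C.
Evaluate total cost at each tier's feasible EOQ or, if the EOQ is below the tier, at the tier's minimum quantity.
EOQ at £36.40 = 553.6 (feasible in tier 1): TC = 32,400×£36.40 + (32,400/553.6)×39.6 + (553.6/2)×0.23×£36.40 = £1,183,995.00.
EOQ at £35.88 = 557.6 < 11000, so use break Q=11000: TC = 32,400×£35.88 + (32,400/11000.0)×39.6 + (11000.0/2)×0.23×£35.88 = £1,208,016.84.
EOQ at £35.66 = 559.3 < 15000, so use break Q=15000: TC = 32,400×£35.66 + (32,400/15000.0)×39.6 + (15000.0/2)×0.23×£35.66 = £1,216,983.04.
Lowest total cost among the candidates is at Q = 553.6.

TC* ≈ £1,183,995.00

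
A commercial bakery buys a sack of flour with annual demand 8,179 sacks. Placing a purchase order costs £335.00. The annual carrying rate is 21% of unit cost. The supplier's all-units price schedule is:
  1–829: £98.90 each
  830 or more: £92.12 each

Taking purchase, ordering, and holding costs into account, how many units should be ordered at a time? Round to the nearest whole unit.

Q* ≈ 830 sacks

Holding cost per unit per year at price C is H = 0.21·C.
Candidates are each tier's EOQ (if it falls in that tier) and each price-break quantity.
EOQ at £98.90 = 513.7 (feasible in tier 1): TC = 8,179×£98.90 + (8,179/513.7)×335 + (513.7/2)×0.21×£98.90 = £819,571.40.
EOQ at £92.12 = 532.2 < 830, so use break Q=830: TC = 8,179×£92.12 + (8,179/830.0)×335 + (830.0/2)×0.21×£92.12 = £764,778.90.
Lowest total cost is £764,778.90 at Q = 830.0.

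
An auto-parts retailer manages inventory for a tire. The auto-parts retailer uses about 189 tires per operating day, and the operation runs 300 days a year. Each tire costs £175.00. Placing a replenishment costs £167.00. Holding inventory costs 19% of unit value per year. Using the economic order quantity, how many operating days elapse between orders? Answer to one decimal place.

T ≈ 4.0 days

Annual demand D = 189 × 300 = 56,700.
Holding cost H = 0.19 × £175.00 = £33.2500 per unit per year.
Q* = √(2DS/H) = √(2 × 56,700 × 167 / 33.25) ≈ 754.69.
Cycle time = Q*/D × 300 = 754.69 / 56,700 × 300 ≈ 3.993 days.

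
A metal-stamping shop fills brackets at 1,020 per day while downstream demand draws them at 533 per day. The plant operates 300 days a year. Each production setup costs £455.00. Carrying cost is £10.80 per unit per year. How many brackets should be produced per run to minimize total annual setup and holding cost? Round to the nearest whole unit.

Annual demand D = 533 × 300 = 159,900.
Production build-up factor (1 − d/p) = 1 − 533/1,020 = 0.4775.
Q* = √(2DS / (H(1 − d/p))) = √(2 × 159,900 × 455 / (10.8 × 0.4775)).
= √(145,509,000 / 5.1565) ≈ 5312.130.

Q* ≈ 5,312 brackets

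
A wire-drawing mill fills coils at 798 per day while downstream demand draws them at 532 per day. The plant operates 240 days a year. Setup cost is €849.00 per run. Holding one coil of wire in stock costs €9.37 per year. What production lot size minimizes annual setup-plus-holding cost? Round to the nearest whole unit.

Q* ≈ 8,331 coils

Annual demand D = 532 × 240 = 127,680.
Production build-up factor (1 − d/p) = 1 − 532/798 = 0.3333.
Q* = √(2DS / (H(1 − d/p))) = √(2 × 127,680 × 849 / (9.37 × 0.3333)).
= √(216,800,640 / 3.1233) ≈ 8331.460.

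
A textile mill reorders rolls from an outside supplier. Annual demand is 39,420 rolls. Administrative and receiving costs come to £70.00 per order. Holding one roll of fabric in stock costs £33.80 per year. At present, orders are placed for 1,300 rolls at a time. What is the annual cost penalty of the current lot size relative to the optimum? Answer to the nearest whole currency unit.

Extra cost ≈ £10,435 per year

EOQ = √(2DS/H) = √(2 × 39,420 × 70 / 33.8) ≈ 404.08.
Cost at Q* = (D/Q*)S + (Q*/2)H = √(2DSH) ≈ £13,657.80.
Cost at Q = 1,300: (39,420/1,300)×70 + (1,300/2)×33.8 = £2,122.62 + £21,970.00 = £24,092.62.
Excess = £24,092.62 − £13,657.80 = £10,434.82.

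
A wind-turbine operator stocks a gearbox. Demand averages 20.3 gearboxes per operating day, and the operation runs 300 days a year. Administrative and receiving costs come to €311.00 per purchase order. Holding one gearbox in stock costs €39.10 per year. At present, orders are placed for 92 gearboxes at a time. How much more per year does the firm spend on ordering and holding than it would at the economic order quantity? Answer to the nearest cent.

Annual demand D = 20.3 × 300 = 6,090.
EOQ = √(2DS/H) = √(2 × 6,090 × 311 / 39.1) ≈ 311.25.
Cost at Q* = (D/Q*)S + (Q*/2)H = √(2DSH) ≈ €12,170.05.
Cost at Q = 92: (6,090/92)×311 + (92/2)×39.1 = €20,586.85 + €1,798.60 = €22,385.45.
Excess = €22,385.45 − €12,170.05 = €10,215.40.

Extra cost ≈ €10,215.40 per year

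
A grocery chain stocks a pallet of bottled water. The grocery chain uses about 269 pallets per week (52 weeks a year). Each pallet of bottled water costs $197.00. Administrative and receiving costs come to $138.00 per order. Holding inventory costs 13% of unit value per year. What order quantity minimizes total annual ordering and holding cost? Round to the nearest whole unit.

Annual demand D = 269 × 52 = 13,988.
Holding cost H = 0.13 × $197.00 = $25.6100 per unit per year.
EOQ = √(2DS / H) = √(2 × 13,988 × 138 / 25.61).
= √(3,860,688 / 25.61) = √150,749.2386 ≈ 388.264.

Q* ≈ 388 pallets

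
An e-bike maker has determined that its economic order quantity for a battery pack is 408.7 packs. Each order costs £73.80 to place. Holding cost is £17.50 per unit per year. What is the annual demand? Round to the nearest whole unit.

Invert the EOQ relation Q*² = 2DS/H.
From Q* = √(2DS/H): D = Q*²H / (2S) = 408.7² × 17.5 / (2 × 73.8) = 19804.367.

D ≈ 19,804 packs per year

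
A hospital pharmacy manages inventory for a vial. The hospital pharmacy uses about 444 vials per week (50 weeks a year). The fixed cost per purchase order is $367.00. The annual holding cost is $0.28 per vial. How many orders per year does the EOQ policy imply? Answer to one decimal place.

N ≈ 2.9 orders per year

Annual demand D = 444 × 50 = 22,200.
EOQ = √(2DS/H) = √(2 × 22,200 × 367 / 0.28) ≈ 7628.61.
Orders per year = D / Q* = 22,200 / 7628.61 ≈ 2.910.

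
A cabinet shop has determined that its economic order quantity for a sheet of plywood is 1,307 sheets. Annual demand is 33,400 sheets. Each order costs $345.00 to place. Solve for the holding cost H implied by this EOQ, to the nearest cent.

The basic EOQ model gives Q* = √(2DS/H); rearrange for the unknown.
From Q* = √(2DS/H): H = 2DS / Q*² = 2 × 33,400 × 345 / 1,307² = 13.4910.

H ≈ $13.49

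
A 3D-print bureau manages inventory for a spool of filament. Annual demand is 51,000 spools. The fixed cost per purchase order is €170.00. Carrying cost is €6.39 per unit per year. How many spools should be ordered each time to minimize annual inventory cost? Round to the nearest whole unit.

EOQ = √(2DS / H) = √(2 × 51,000 × 170 / 6.39).
= √(17,340,000 / 6.39) = √2,713,615.0235 ≈ 1647.305.

Q* ≈ 1,647 spools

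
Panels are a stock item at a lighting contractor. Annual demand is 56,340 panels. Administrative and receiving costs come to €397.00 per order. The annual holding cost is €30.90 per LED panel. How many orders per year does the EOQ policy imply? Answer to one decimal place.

N ≈ 46.8 orders per year

EOQ = √(2DS/H) = √(2 × 56,340 × 397 / 30.9) ≈ 1203.20.
Orders per year = D / Q* = 56,340 / 1203.20 ≈ 46.825.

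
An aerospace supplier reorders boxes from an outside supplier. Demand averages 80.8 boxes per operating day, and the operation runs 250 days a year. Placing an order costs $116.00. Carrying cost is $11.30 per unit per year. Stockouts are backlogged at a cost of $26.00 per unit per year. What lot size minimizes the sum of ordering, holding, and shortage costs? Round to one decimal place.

Annual demand D = 80.8 × 250 = 20,200.
With planned backorders, Q* = √(2DS/H) · √((H+B)/B).
√(2DS/H) = √(2 × 20,200 × 116 / 11.3) = 643.992.
√((H+B)/B) = √((11.3+26)/26) = 1.1978.
Q* ≈ 771.344.

Q* ≈ 771.3 boxes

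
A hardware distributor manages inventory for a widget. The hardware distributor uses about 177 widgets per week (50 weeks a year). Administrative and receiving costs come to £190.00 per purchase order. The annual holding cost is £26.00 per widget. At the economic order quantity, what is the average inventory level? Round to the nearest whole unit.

Annual demand D = 177 × 50 = 8,850.
The optimal lot size = √(2DS/H) = √(2 × 8,850 × 190 / 26) ≈ 359.65.
Average inventory = Q*/2 ≈ 359.65 / 2 = 179.824.

Average inventory ≈ 180 widgets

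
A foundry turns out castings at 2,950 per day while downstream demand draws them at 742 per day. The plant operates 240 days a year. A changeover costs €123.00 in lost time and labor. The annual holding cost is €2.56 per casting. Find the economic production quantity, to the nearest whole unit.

Q* ≈ 4,782 castings

Annual demand D = 742 × 240 = 178,080.
Production build-up factor (1 − d/p) = 1 − 742/2,950 = 0.7485.
Q* = √(2DS / (H(1 − d/p))) = √(2 × 178,080 × 123 / (2.56 × 0.7485)).
= √(43,807,680 / 1.9161) ≈ 4781.527.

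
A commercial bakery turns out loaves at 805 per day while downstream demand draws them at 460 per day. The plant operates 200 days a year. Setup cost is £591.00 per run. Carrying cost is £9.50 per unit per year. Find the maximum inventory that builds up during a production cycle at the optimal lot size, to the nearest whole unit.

Annual demand D = 460 × 200 = 92,000.
Production build-up factor (1 − d/p) = 1 − 460/805 = 0.4286.
Q* = √(2DS / (H(1 − d/p))) = √(2 × 92,000 × 591 / (9.5 × 0.4286)).
= √(108,744,000 / 4.0714) ≈ 5168.080.
Maximum inventory = Q*(1 − d/p) = 5168.080 × 0.4286 ≈ 2214.892.

I_max ≈ 2,215 loaves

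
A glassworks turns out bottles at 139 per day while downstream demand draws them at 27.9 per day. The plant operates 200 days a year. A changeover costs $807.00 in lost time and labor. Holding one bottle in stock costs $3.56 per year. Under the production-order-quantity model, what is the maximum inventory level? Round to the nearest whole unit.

Annual demand D = 27.9 × 200 = 5,580.
Production build-up factor (1 − d/p) = 1 − 27.9/139 = 0.7993.
Q* = √(2DS / (H(1 − d/p))) = √(2 × 5,580 × 807 / (3.56 × 0.7993)).
= √(9,006,120 / 2.8454) ≈ 1779.075.
Maximum inventory = Q*(1 − d/p) = 1779.075 × 0.7993 ≈ 1421.980.

I_max ≈ 1,422 bottles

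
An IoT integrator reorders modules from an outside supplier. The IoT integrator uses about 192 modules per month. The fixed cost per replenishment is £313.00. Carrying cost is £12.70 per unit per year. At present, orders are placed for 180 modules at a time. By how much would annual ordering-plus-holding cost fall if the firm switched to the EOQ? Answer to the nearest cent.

Extra cost ≈ £869.53 per year

Annual demand D = 192 × 12 = 2,304.
EOQ = √(2DS/H) = √(2 × 2,304 × 313 / 12.7) ≈ 337.00.
Cost at Q* = (D/Q*)S + (Q*/2)H = √(2DSH) ≈ £4,279.87.
Cost at Q = 180: (2,304/180)×313 + (180/2)×12.7 = £4,006.40 + £1,143.00 = £5,149.40.
Excess = £5,149.40 − £4,279.87 = £869.53.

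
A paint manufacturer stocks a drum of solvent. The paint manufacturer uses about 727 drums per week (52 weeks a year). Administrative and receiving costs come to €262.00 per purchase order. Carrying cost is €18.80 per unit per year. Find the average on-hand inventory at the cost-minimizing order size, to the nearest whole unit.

Average inventory ≈ 513 drums

Annual demand D = 727 × 52 = 37,804.
Q* = √(2DS/H) = √(2 × 37,804 × 262 / 18.8) ≈ 1026.49.
Average inventory = Q*/2 ≈ 1026.49 / 2 = 513.246.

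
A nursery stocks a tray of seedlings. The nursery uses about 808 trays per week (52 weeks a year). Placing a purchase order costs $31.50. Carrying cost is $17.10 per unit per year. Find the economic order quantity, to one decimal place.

Annual demand D = 808 × 52 = 42,016.
EOQ = √(2DS / H) = √(2 × 42,016 × 31.5 / 17.1).
= √(2,647,008 / 17.1) = √154,795.7895 ≈ 393.441.

Q* ≈ 393.4 trays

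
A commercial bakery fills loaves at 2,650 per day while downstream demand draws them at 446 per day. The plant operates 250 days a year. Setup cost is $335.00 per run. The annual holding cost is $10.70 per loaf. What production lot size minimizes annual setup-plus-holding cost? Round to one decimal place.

Annual demand D = 446 × 250 = 111,500.
Production build-up factor (1 − d/p) = 1 − 446/2,650 = 0.8317.
Q* = √(2DS / (H(1 − d/p))) = √(2 × 111,500 × 335 / (10.7 × 0.8317)).
= √(74,705,000 / 8.8992) ≈ 2897.344.

Q* ≈ 2,897.3 loaves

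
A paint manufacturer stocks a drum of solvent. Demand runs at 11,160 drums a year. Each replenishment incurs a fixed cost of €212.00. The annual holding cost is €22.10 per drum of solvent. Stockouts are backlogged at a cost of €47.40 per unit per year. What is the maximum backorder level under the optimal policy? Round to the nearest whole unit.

S* ≈ 178 drums

With planned backorders, Q* = √(2DS/H) · √((H+B)/B).
√(2DS/H) = √(2 × 11,160 × 212 / 22.1) = 462.721.
√((H+B)/B) = √((22.1+47.4)/47.4) = 1.2109.
Q* ≈ 560.302.
S* = Q* · H/(H+B) = 560.302 × 22.1/69.5 ≈ 178.168.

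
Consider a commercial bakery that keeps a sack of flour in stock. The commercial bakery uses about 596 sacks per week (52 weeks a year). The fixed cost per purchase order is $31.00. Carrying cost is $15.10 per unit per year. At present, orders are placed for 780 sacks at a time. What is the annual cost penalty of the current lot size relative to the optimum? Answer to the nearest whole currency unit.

Annual demand D = 596 × 52 = 30,992.
EOQ = √(2DS/H) = √(2 × 30,992 × 31 / 15.1) ≈ 356.72.
Cost at Q* = (D/Q*)S + (Q*/2)H = √(2DSH) ≈ $5,386.53.
Cost at Q = 780: (30,992/780)×31 + (780/2)×15.1 = $1,231.73 + $5,889.00 = $7,120.73.
Excess = $7,120.73 − $5,386.53 = $1,734.20.

Extra cost ≈ $1,734 per year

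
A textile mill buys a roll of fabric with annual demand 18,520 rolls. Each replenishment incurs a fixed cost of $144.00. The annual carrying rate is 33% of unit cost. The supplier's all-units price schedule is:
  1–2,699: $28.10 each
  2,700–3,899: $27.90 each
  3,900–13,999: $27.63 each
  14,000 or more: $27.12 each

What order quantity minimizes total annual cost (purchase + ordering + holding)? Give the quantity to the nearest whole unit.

Q* ≈ 758 rolls

Holding cost per unit per year at price C is H = 0.33·C.
Evaluate total cost at each tier's feasible EOQ or, if the EOQ is below the tier, at the tier's minimum quantity.
EOQ at $28.10 = 758.4 (feasible in tier 1): TC = 18,520×$28.10 + (18,520/758.4)×144 + (758.4/2)×0.33×$28.10 = $527,444.78.
EOQ at $27.90 = 761.1 < 2700, so use break Q=2700: TC = 18,520×$27.90 + (18,520/2700.0)×144 + (2700.0/2)×0.33×$27.90 = $530,125.18.
EOQ at $27.63 = 764.8 < 3900, so use break Q=3900: TC = 18,520×$27.63 + (18,520/3900.0)×144 + (3900.0/2)×0.33×$27.63 = $530,171.32.
EOQ at $27.12 = 772.0 < 14000, so use break Q=14000: TC = 18,520×$27.12 + (18,520/14000.0)×144 + (14000.0/2)×0.33×$27.12 = $565,100.09.
Lowest total cost is $527,444.78 at Q = 758.4.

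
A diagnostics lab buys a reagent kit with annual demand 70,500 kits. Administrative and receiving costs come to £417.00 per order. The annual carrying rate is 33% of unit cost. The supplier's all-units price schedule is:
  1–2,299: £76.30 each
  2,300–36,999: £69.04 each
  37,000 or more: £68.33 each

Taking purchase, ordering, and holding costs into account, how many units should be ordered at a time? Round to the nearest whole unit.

Holding cost per unit per year at price C is H = 0.33·C.
Candidates are each tier's EOQ (if it falls in that tier) and each price-break quantity.
EOQ at £76.30 = 1528.1 (feasible in tier 1): TC = 70,500×£76.30 + (70,500/1528.1)×417 + (1528.1/2)×0.33×£76.30 = £5,417,626.61.
EOQ at £69.04 = 1606.5 < 2300, so use break Q=2300: TC = 70,500×£69.04 + (70,500/2300.0)×417 + (2300.0/2)×0.33×£69.04 = £4,906,302.64.
EOQ at £68.33 = 1614.8 < 37000, so use break Q=37000: TC = 70,500×£68.33 + (70,500/37000.0)×417 + (37000.0/2)×0.33×£68.33 = £5,235,214.20.
Lowest total cost is £4,906,302.64 at Q = 2300.0.

Q* ≈ 2,300 kits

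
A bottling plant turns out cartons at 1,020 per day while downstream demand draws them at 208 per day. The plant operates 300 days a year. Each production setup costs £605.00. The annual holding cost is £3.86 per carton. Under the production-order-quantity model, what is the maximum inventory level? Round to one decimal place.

I_max ≈ 3,946.1 cartons

Annual demand D = 208 × 300 = 62,400.
Production build-up factor (1 − d/p) = 1 − 208/1,020 = 0.7961.
Q* = √(2DS / (H(1 − d/p))) = √(2 × 62,400 × 605 / (3.86 × 0.7961)).
= √(75,504,000 / 3.0729) ≈ 4956.937.
Maximum inventory = Q*(1 − d/p) = 4956.937 × 0.7961 ≈ 3946.111.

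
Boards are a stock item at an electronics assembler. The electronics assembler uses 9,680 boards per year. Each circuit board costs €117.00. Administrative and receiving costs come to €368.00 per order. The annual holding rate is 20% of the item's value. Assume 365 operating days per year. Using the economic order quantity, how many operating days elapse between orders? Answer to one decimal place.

T ≈ 20.8 days

Holding cost H = 0.20 × €117.00 = €23.4000 per unit per year.
The optimal lot size = √(2DS/H) = √(2 × 9,680 × 368 / 23.4) ≈ 551.78.
Cycle time = Q*/D × 365 = 551.78 / 9,680 × 365 ≈ 20.806 days.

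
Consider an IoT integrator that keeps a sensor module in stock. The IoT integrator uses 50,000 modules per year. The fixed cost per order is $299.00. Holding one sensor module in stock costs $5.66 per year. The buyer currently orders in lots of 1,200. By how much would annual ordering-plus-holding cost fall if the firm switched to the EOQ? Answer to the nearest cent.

EOQ = √(2DS/H) = √(2 × 50,000 × 299 / 5.66) ≈ 2298.41.
Cost at Q* = (D/Q*)S + (Q*/2)H = √(2DSH) ≈ $13,009.00.
Cost at Q = 1,200: (50,000/1,200)×299 + (1,200/2)×5.66 = $12,458.33 + $3,396.00 = $15,854.33.
Excess = $15,854.33 − $13,009.00 = $2,845.34.

Extra cost ≈ $2,845.34 per year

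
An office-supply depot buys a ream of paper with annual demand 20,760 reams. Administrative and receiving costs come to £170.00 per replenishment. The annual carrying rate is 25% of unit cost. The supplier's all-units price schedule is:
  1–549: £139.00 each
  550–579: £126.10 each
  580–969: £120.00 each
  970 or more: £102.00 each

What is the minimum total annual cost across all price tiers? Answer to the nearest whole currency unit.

TC* ≈ £2,133,526

Holding cost per unit per year at price C is H = 0.25·C.
For each price level, check whether its EOQ is feasible; otherwise the best quantity at that price is the breakpoint.
EOQ at £139.00 = 450.7 (feasible in tier 1): TC = 20,760×£139.00 + (20,760/450.7)×170 + (450.7/2)×0.25×£139.00 = £2,901,301.40.
EOQ at £126.10 = 473.2 < 550, so use break Q=550: TC = 20,760×£126.10 + (20,760/550.0)×170 + (550.0/2)×0.25×£126.10 = £2,632,922.10.
EOQ at £120.00 = 485.1 < 580, so use break Q=580: TC = 20,760×£120.00 + (20,760/580.0)×170 + (580.0/2)×0.25×£120.00 = £2,505,984.83.
EOQ at £102.00 = 526.1 < 970, so use break Q=970: TC = 20,760×£102.00 + (20,760/970.0)×170 + (970.0/2)×0.25×£102.00 = £2,133,525.85.
Lowest total cost among the candidates is at Q = 970.0.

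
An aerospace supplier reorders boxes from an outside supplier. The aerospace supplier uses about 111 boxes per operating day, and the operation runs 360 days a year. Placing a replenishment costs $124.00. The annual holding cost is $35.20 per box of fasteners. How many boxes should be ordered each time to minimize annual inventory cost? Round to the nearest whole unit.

Q* ≈ 531 boxes

Annual demand D = 111 × 360 = 39,960.
EOQ = √(2DS / H) = √(2 × 39,960 × 124 / 35.2).
= √(9,910,080 / 35.2) = √281,536.3636 ≈ 530.600.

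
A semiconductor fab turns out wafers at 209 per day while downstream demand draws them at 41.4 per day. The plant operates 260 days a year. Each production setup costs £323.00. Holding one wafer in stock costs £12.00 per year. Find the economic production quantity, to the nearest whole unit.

Q* ≈ 850 wafers

Annual demand D = 41.4 × 260 = 10,764.
Production build-up factor (1 − d/p) = 1 − 41.4/209 = 0.8019.
Q* = √(2DS / (H(1 − d/p))) = √(2 × 10,764 × 323 / (12 × 0.8019)).
= √(6,953,544 / 9.623) ≈ 850.058.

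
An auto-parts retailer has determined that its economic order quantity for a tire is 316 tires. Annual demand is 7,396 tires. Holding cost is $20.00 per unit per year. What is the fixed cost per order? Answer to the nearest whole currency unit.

S ≈ $135

Invert the EOQ relation Q*² = 2DS/H.
From Q* = √(2DS/H): S = Q*²H / (2D) = 316² × 20 / (2 × 7,396) = 135.0135.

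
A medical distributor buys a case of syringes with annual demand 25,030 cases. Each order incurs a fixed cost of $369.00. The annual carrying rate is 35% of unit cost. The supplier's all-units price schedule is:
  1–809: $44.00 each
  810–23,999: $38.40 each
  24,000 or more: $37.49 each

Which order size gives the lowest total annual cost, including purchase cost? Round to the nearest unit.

Q* ≈ 1,172 cases

Holding cost per unit per year at price C is H = 0.35·C.
Candidates are each tier's EOQ (if it falls in that tier) and each price-break quantity.
Tier 1 ($44.00): EOQ = 1095.2 exceeds tier's upper bound 809, so this tier is dominated.
EOQ at $38.40 = 1172.4 (feasible in tier 2): TC = 25,030×$38.40 + (25,030/1172.4)×369 + (1172.4/2)×0.35×$38.40 = $976,908.45.
EOQ at $37.49 = 1186.5 < 24000, so use break Q=24000: TC = 25,030×$37.49 + (25,030/24000.0)×369 + (24000.0/2)×0.35×$37.49 = $1,096,217.54.
Lowest total cost is $976,908.45 at Q = 1172.4.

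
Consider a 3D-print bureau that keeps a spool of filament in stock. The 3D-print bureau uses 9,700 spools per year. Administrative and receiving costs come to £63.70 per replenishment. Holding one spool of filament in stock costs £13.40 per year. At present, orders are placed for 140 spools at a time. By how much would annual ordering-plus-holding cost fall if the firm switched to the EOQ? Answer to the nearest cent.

EOQ = √(2DS/H) = √(2 × 9,700 × 63.7 / 13.4) ≈ 303.68.
Cost at Q* = (D/Q*)S + (Q*/2)H = √(2DSH) ≈ £4,069.33.
Cost at Q = 140: (9,700/140)×63.7 + (140/2)×13.4 = £4,413.50 + £938.00 = £5,351.50.
Excess = £5,351.50 − £4,069.33 = £1,282.17.

Extra cost ≈ £1,282.17 per year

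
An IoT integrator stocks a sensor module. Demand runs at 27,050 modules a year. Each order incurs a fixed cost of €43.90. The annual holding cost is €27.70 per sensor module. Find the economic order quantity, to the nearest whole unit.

Q* ≈ 293 modules

EOQ = √(2DS / H) = √(2 × 27,050 × 43.9 / 27.7).
= √(2,374,990 / 27.7) = √85,739.7112 ≈ 292.813.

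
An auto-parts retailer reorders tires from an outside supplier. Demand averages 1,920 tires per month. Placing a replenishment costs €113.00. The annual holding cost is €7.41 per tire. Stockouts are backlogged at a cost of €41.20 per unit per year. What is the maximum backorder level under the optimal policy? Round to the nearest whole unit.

Annual demand D = 1,920 × 12 = 23,040.
With planned backorders, Q* = √(2DS/H) · √((H+B)/B).
√(2DS/H) = √(2 × 23,040 × 113 / 7.41) = 838.275.
√((H+B)/B) = √((7.41+41.2)/41.2) = 1.0862.
Q* ≈ 910.543.
S* = Q* · H/(H+B) = 910.543 × 7.41/48.61 ≈ 138.801.

S* ≈ 139 tires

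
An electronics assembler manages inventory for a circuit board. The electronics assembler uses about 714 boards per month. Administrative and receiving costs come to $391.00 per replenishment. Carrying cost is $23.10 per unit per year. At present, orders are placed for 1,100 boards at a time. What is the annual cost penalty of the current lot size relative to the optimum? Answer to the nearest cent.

Extra cost ≈ $3,309.71 per year

Annual demand D = 714 × 12 = 8,568.
EOQ = √(2DS/H) = √(2 × 8,568 × 391 / 23.1) ≈ 538.56.
Cost at Q* = (D/Q*)S + (Q*/2)H = √(2DSH) ≈ $12,440.82.
Cost at Q = 1,100: (8,568/1,100)×391 + (1,100/2)×23.1 = $3,045.53 + $12,705.00 = $15,750.53.
Excess = $15,750.53 − $12,440.82 = $3,309.71.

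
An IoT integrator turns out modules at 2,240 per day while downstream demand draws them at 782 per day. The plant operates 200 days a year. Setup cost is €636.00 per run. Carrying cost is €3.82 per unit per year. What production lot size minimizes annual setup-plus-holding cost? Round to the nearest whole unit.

Q* ≈ 8,945 modules

Annual demand D = 782 × 200 = 156,400.
Production build-up factor (1 − d/p) = 1 − 782/2,240 = 0.6509.
Q* = √(2DS / (H(1 − d/p))) = √(2 × 156,400 × 636 / (3.82 × 0.6509)).
= √(198,940,800 / 2.4864) ≈ 8944.900.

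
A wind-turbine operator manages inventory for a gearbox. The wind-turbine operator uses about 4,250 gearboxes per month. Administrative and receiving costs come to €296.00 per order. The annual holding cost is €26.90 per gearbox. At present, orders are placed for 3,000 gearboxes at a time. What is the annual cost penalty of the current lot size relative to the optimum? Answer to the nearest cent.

Annual demand D = 4,250 × 12 = 51,000.
EOQ = √(2DS/H) = √(2 × 51,000 × 296 / 26.9) ≈ 1059.42.
Cost at Q* = (D/Q*)S + (Q*/2)H = √(2DSH) ≈ €28,498.51.
Cost at Q = 3,000: (51,000/3,000)×296 + (3,000/2)×26.9 = €5,032.00 + €40,350.00 = €45,382.00.
Excess = €45,382.00 − €28,498.51 = €16,883.49.

Extra cost ≈ €16,883.49 per year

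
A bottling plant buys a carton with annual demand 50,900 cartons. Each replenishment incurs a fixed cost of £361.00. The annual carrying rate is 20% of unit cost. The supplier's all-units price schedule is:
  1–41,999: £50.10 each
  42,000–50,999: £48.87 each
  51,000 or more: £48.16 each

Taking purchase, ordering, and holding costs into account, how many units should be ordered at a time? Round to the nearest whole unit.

Holding cost per unit per year at price C is H = 0.20·C.
For each price level, check whether its EOQ is feasible; otherwise the best quantity at that price is the breakpoint.
EOQ at £50.10 = 1915.1 (feasible in tier 1): TC = 50,900×£50.10 + (50,900/1915.1)×361 + (1915.1/2)×0.20×£50.10 = £2,569,279.40.
EOQ at £48.87 = 1939.1 < 42000, so use break Q=42000: TC = 50,900×£48.87 + (50,900/42000.0)×361 + (42000.0/2)×0.20×£48.87 = £2,693,174.50.
EOQ at £48.16 = 1953.3 < 51000, so use break Q=51000: TC = 50,900×£48.16 + (50,900/51000.0)×361 + (51000.0/2)×0.20×£48.16 = £2,697,320.29.
Lowest total cost is £2,569,279.40 at Q = 1915.1.

Q* ≈ 1,915 cartons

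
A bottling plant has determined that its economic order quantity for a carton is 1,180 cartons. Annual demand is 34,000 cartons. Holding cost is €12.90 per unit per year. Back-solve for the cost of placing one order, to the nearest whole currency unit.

S ≈ €264

Squaring Q* = √(2DS/H) gives Q*² = 2DS/H.
From Q* = √(2DS/H): S = Q*²H / (2D) = 1,180² × 12.9 / (2 × 34,000) = 264.1465.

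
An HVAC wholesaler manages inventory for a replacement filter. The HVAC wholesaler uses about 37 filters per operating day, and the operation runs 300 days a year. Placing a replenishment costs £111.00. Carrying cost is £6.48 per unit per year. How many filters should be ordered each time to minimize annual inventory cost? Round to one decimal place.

Q* ≈ 616.7 filters

Annual demand D = 37 × 300 = 11,100.
EOQ = √(2DS / H) = √(2 × 11,100 × 111 / 6.48).
= √(2,464,200 / 6.48) = √380,277.7778 ≈ 616.667.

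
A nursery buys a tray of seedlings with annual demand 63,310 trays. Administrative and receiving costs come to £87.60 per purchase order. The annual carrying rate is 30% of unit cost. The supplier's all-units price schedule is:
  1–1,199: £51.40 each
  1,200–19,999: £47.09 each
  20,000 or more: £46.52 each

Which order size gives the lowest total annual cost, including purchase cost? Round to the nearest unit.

Holding cost per unit per year at price C is H = 0.30·C.
Evaluate total cost at each tier's feasible EOQ or, if the EOQ is below the tier, at the tier's minimum quantity.
EOQ at £51.40 = 848.1 (feasible in tier 1): TC = 63,310×£51.40 + (63,310/848.1)×87.6 + (848.1/2)×0.30×£51.40 = £3,267,212.12.
EOQ at £47.09 = 886.1 < 1200, so use break Q=1200: TC = 63,310×£47.09 + (63,310/1200.0)×87.6 + (1200.0/2)×0.30×£47.09 = £2,994,365.73.
EOQ at £46.52 = 891.5 < 20000, so use break Q=20000: TC = 63,310×£46.52 + (63,310/20000.0)×87.6 + (20000.0/2)×0.30×£46.52 = £3,085,018.50.
Lowest total cost is £2,994,365.73 at Q = 1200.0.

Q* ≈ 1,200 trays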